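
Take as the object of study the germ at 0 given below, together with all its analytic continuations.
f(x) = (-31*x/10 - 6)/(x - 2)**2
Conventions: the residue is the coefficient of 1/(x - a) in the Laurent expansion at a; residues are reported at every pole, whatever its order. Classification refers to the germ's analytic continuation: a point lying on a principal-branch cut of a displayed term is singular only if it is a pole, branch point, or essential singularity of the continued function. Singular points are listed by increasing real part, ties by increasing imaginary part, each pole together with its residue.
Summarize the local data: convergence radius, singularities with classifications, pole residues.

Radius of convergence at 0: 2.
At 2: a pole of order 2; residue -31/10.

Denominator factor (x - 2)^2: pole of order 2 at 2, modulus 2.
The radius of convergence is the smallest modulus among the singular points: 2.
At the order-2 pole 2 set g(x) = (x - (2))^2*f(x) = -31*x/10 - 6.
Order-2 pole: residue = g'(a); g'(2) = -31/10, so the residue is -31/10.


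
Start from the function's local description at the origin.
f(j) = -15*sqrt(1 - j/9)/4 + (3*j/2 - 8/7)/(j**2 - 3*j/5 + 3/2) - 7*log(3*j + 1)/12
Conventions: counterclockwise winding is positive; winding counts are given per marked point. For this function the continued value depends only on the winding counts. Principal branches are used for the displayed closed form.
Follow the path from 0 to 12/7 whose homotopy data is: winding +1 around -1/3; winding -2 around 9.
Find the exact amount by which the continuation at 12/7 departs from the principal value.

Continued minus principal equals -(7/6)*pi*i.

The rational part is single-valued and drops out of the difference; each branch term changes only by its own monodromy.
(-15/4)*sqrt(1 - j/(9)): winding -2 is even, the square root returns to the same sheet, contribution 0.
(-7/12)*log(1 - j/(-1/3)): each positive loop around -1/3 adds 2*pi*i to the log, so winding +1 contributes (-7/12)*(1)*2*pi*i = -(7/6)*pi*i.
Summing the contributions at j = 12/7 gives -(7/6)*pi*i.


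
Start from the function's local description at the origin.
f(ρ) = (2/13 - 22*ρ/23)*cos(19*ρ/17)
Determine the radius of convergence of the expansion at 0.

The factor cos(19*ρ/17) is entire and contributes no finite singular point.
The polynomial part has no poles.
No finite singular points: the Taylor series at 0 converges everywhere.

The radius of convergence is infinite.


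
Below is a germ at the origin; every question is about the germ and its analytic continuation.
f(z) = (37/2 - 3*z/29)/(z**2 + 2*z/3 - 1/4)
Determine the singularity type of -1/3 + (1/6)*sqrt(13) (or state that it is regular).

The denominator factor z**2 + 2*z/3 - 1/4 vanishes at -1/3 + (1/6)*sqrt(13) and appears to the power 1; the numerator there equals 1075/58 - (1/58)*sqrt(13), nonzero, and no other factor vanishes.
Hence a pole whose order is the multiplicity, 1.

The point is a pole of order 1.


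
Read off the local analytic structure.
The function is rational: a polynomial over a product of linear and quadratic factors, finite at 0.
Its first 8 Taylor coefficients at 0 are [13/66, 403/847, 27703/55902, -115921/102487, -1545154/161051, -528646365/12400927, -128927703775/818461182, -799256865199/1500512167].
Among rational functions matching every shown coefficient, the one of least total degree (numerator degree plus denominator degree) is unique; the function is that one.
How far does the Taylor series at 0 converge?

The radius of convergence is 3/2 - (1/2)*sqrt(5).

No rational of total degree below 6 reproduces all 8 coefficients; solving the [1/5] Pade equations on them gives f(κ) = (39*κ/14 - 13/18)/((κ - 11/3)*(κ**2 - 3*κ + 1)**2), whose expansion matches every shown term.
Denominator factor (κ - 11/3): pole of order 1 at 11/3, modulus 11/3.
Denominator factor (κ**2 - 3*κ + 1)^2: discriminant 5, real irrational roots 3/2 + (1/2)*sqrt(5) and 3/2 - (1/2)*sqrt(5); poles of order 2, moduli 3/2 + (1/2)*sqrt(5) and 3/2 - (1/2)*sqrt(5).
The radius of convergence is the smallest modulus among the singular points: 3/2 - (1/2)*sqrt(5).


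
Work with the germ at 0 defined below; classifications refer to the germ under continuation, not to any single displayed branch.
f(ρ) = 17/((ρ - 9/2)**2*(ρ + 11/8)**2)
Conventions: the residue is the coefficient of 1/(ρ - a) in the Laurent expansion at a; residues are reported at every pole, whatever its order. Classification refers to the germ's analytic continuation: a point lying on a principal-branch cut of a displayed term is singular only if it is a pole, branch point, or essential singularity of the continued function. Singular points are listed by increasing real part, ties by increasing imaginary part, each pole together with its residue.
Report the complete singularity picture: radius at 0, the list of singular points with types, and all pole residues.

Radius of convergence at 0: 11/8.
At -11/8: a pole of order 2; residue 17408/103823.
At 9/2: a pole of order 2; residue -17408/103823.

Denominator factor (ρ + 11/8)^2: pole of order 2 at -11/8, modulus 11/8.
Denominator factor (ρ - 9/2)^2: pole of order 2 at 9/2, modulus 9/2.
The radius of convergence is the smallest modulus among the singular points: 11/8.
At the order-2 pole -11/8 set g(ρ) = (ρ - (-11/8))^2*f(ρ) = 17/(ρ - 9/2)**2.
Order-2 pole: residue = g'(a); g'(-11/8) = 17408/103823, so the residue is 17408/103823.
At the order-2 pole 9/2 set g(ρ) = (ρ - (9/2))^2*f(ρ) = 17/(ρ + 11/8)**2.
Order-2 pole: residue = g'(a); g'(9/2) = -17408/103823, so the residue is -17408/103823.
List the singular points by increasing real part (a conjugate pair: the negative imaginary part first).


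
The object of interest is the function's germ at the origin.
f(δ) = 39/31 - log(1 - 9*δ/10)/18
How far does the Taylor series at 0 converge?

Branch term (-1/18)*log(1 - δ/(10/9)): its argument vanishes at δ = 10/9, a logarithmic branch point, modulus 10/9.
The radius of convergence is the smallest modulus among the singular points: 10/9.

The radius of convergence is 10/9.


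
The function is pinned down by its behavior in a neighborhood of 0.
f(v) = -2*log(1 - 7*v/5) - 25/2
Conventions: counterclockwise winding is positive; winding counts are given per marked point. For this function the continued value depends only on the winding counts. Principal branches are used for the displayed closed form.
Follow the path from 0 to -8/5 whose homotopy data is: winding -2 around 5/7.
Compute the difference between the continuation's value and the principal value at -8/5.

Continued minus principal equals (8)*pi*i.

The rational part is single-valued and drops out of the difference; each branch term changes only by its own monodromy.
(-2)*log(1 - v/(5/7)): each positive loop around 5/7 adds 2*pi*i to the log, so winding -2 contributes (-2)*(-2)*2*pi*i = (8)*pi*i.
Summing the contributions at v = -8/5 gives (8)*pi*i.


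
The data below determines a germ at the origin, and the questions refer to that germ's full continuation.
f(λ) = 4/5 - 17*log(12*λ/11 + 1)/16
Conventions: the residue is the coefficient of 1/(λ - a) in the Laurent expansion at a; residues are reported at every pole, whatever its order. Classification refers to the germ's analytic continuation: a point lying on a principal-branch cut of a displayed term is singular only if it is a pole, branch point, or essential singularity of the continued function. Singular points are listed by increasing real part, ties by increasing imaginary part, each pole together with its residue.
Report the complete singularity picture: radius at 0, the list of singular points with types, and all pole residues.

Radius of convergence at 0: 11/12.
At -11/12: a logarithmic branch point.

Branch term (-17/16)*log(1 - λ/(-11/12)): its argument vanishes at λ = -11/12, a logarithmic branch point, modulus 11/12.
The radius of convergence is the smallest modulus among the singular points: 11/12.


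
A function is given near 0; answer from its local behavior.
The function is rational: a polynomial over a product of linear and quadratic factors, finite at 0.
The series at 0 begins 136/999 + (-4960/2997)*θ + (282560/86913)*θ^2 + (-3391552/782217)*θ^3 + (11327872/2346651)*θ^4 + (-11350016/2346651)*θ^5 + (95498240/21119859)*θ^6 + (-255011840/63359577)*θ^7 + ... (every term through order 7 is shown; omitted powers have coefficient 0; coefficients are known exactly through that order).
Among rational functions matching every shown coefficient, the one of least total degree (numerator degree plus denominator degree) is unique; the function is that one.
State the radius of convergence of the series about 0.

The radius of convergence is 3/2.

No rational of total degree below 5 reproduces all 8 coefficients; solving the [2/3] Pade equations on them gives f(θ) = (12*θ**2/29 - 14*θ/3 + 17/37)/(θ + 3/2)**3, whose expansion matches every shown term.
Denominator factor (θ + 3/2)^3: pole of order 3 at -3/2, modulus 3/2.
The radius of convergence is the smallest modulus among the singular points: 3/2.


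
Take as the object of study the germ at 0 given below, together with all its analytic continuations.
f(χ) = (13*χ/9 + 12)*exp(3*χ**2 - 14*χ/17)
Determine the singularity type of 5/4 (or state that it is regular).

There is no denominator, hence no pole anywhere.
The factor exp(3*χ**2 - 14*χ/17) is entire.
So the germ continues analytically to 5/4.

The point is a regular point.


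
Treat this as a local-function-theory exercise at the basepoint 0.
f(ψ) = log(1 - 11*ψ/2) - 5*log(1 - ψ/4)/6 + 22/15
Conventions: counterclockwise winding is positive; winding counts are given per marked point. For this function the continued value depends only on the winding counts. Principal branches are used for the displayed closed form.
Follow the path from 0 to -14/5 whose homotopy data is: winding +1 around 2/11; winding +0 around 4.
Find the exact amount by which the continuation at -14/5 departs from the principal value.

Continued minus principal equals (2)*pi*i.

The rational part is single-valued and drops out of the difference; each branch term changes only by its own monodromy.
(-5/6)*log(1 - ψ/(4)): winding 0 around 4, so this term returns to its principal value, contribution 0.
(1)*log(1 - ψ/(2/11)): each positive loop around 2/11 adds 2*pi*i to the log, so winding +1 contributes (1)*(1)*2*pi*i = (2)*pi*i.
Summing the contributions at ψ = -14/5 gives (2)*pi*i.


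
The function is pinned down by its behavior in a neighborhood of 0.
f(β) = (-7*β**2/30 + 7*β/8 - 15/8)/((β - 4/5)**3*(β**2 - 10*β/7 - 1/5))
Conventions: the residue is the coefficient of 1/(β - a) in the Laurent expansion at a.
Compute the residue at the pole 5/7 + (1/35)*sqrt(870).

The residue is -43927975/29773872 + (5495/215860572)*sqrt(870).

The factor β**2 - 10*β/7 - 1/5 splits as (β - a)(β - a') with a = 5/7 + (1/35)*sqrt(870), a' = 5/7 - (1/35)*sqrt(870). At the order-1 pole a set g(β) = (β - a)*f(β) = [(-7*β**2/30 + 7*β/8 - 15/8)/(β - 4/5)**3] / (β - a').
Simple pole: residue = g(a) at a = 5/7 + (1/35)*sqrt(870), which is -43927975/29773872 + (5495/215860572)*sqrt(870).


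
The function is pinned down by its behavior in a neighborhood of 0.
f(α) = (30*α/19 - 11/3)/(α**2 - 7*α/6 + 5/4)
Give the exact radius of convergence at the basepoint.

The radius of convergence is (1/2)*sqrt(5).

Denominator factor (α**2 - 7*α/6 + 5/4): discriminant -131/36, complex-conjugate roots (7/12) + ((1/12)*sqrt(131))*i and (7/12) - ((1/12)*sqrt(131))*i; poles of order 1, moduli (1/2)*sqrt(5) and (1/2)*sqrt(5).
The radius of convergence is the smallest modulus among the singular points: (1/2)*sqrt(5).


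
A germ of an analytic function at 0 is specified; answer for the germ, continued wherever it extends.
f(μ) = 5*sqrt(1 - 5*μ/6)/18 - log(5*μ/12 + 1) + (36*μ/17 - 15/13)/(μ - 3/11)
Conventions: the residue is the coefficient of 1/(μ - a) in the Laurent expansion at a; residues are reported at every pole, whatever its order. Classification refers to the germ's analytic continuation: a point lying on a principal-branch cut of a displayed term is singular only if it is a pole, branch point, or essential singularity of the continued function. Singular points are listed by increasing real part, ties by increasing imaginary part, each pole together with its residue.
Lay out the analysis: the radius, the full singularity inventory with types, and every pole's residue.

Denominator factor (μ - 3/11): pole of order 1 at 3/11, modulus 3/11.
Branch term (-1)*log(1 - μ/(-12/5)): its argument vanishes at μ = -12/5, a logarithmic branch point, modulus 12/5.
Branch term (5/18)*sqrt(1 - μ/(6/5)): its argument vanishes at μ = 6/5, a square-root branch point, modulus 6/5.
The radius of convergence is the smallest modulus among the singular points: 3/11.
The branch terms are analytic at 3/11 and contribute nothing to the residue; only the rational part matters.
At the order-1 pole 3/11 set g(μ) = (μ - (3/11))*(rational part) = 36*μ/17 - 15/13.
Simple pole: residue = g(a) at a = 3/11, which is -1401/2431.
List the singular points by increasing real part (a conjugate pair: the negative imaginary part first).

Radius of convergence at 0: 3/11.
At -12/5: a logarithmic branch point.
At 3/11: a pole of order 1; residue -1401/2431.
At 6/5: an algebraic (square-root) branch point.


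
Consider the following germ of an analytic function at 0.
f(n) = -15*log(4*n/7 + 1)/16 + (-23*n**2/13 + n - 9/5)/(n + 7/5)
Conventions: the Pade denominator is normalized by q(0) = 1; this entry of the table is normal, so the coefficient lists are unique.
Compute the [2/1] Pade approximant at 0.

The Pade approximant has numerator coefficients [-9/7, 17029/113708, -3799440/2586857]; denominator coefficients [1, 20942/28427].

Taylor coefficients needed (expand at 0): a_0 = -9/7, a_1 = 215/196, a_2 = -20305/8918, a_3 = 52355/31213.
Write the denominator as Q(n) = 1 + q1*n. Requiring Q*f - P = O(n^4) with deg P <= 2 kills the coefficients of n^3..n^3 in Q*f:
  n^3: a_3 + q1*a_2 = 0, i.e. 52355/31213 + (-20305/8918)*q1 = 0.
Solving this linear system: q1 = 20942/28427.
The numerator is Q*f truncated at degree 2: P0 = a_0 = -9/7; P1 = a_1 + q1*a_0 = 17029/113708; P2 = a_2 + q1*a_1 = -3799440/2586857.


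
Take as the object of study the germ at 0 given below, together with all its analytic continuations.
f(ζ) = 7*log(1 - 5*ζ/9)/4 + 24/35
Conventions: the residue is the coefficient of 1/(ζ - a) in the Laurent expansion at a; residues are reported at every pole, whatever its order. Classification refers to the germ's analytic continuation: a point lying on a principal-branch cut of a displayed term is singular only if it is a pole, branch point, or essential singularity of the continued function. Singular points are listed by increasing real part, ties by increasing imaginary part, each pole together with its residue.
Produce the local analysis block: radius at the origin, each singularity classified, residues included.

Radius of convergence at 0: 9/5.
At 9/5: a logarithmic branch point.

Branch term (7/4)*log(1 - ζ/(9/5)): its argument vanishes at ζ = 9/5, a logarithmic branch point, modulus 9/5.
The radius of convergence is the smallest modulus among the singular points: 9/5.


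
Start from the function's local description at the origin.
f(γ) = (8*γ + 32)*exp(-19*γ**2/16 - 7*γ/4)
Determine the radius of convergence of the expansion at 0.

The factor exp(-19*γ**2/16 - 7*γ/4) is entire and contributes no finite singular point.
The polynomial part has no poles.
No finite singular points: the Taylor series at 0 converges everywhere.

The radius of convergence is infinite.


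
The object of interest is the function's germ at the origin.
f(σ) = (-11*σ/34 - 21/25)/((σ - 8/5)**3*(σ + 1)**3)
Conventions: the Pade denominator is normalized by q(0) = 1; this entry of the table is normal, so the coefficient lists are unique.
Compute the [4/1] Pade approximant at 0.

The Pade approximant has numerator coefficients [105/512, 44742953/564363008, 64534984189/216715395072, 8346533223/144476930048, 78536745935/271956574208]; denominator coefficients [1, 17528957/15561480].

Taylor coefficients needed (expand at 0): a_0 = 105/512, a_1 = -10565/69632, a_2 = 130545/278528, a_3 = -1047675/2228224, a_4 = 29177775/35651584, a_5 = -262934355/285212672.
Write the denominator as Q(σ) = 1 + q1*σ. Requiring Q*f - P = O(σ^6) with deg P <= 4 kills the coefficients of σ^5..σ^5 in Q*f:
  σ^5: a_5 + q1*a_4 = 0, i.e. -262934355/285212672 + (29177775/35651584)*q1 = 0.
Solving this linear system: q1 = 17528957/15561480.
The numerator is Q*f truncated at degree 4: P0 = a_0 = 105/512; P1 = a_1 + q1*a_0 = 44742953/564363008; P2 = a_2 + q1*a_1 = 64534984189/216715395072; P3 = a_3 + q1*a_2 = 8346533223/144476930048; P4 = a_4 + q1*a_3 = 78536745935/271956574208.


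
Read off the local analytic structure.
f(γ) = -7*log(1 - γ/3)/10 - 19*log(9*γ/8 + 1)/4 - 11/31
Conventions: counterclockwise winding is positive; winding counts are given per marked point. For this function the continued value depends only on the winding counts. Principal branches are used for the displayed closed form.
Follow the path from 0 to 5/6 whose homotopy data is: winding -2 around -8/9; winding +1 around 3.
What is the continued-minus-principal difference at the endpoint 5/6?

The rational part is single-valued and drops out of the difference; each branch term changes only by its own monodromy.
(-19/4)*log(1 - γ/(-8/9)): each positive loop around -8/9 adds 2*pi*i to the log, so winding -2 contributes (-19/4)*(-2)*2*pi*i = (19)*pi*i.
(-7/10)*log(1 - γ/(3)): each positive loop around 3 adds 2*pi*i to the log, so winding +1 contributes (-7/10)*(1)*2*pi*i = -(7/5)*pi*i.
Summing the contributions at γ = 5/6 gives (88/5)*pi*i.

Continued minus principal equals (88/5)*pi*i.


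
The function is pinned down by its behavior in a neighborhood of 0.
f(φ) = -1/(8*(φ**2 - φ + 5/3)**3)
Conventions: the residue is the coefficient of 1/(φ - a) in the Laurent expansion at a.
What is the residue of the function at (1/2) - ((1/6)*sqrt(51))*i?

The residue is -((27/19652)*sqrt(51))*i.

The factor φ**2 - φ + 5/3 splits as (φ - a)(φ - a') with a = (1/2) - ((1/6)*sqrt(51))*i, a' = (1/2) + ((1/6)*sqrt(51))*i. At the order-3 pole a set g(φ) = (φ - a)^3*f(φ) = [-1/8] / (φ - a')^3.
Order-3 pole: residue = g''(a)/2; g''((1/2) - ((1/6)*sqrt(51))*i) = -((27/9826)*sqrt(51))*i, so the residue is -((27/19652)*sqrt(51))*i.


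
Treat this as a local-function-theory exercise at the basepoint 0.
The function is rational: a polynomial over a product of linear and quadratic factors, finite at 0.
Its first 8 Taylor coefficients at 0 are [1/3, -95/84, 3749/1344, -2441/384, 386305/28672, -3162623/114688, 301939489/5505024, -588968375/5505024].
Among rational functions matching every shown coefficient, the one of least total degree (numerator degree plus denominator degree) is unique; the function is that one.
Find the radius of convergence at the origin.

The radius of convergence is -9/16 + (1/16)*sqrt(337).

No rational of total degree below 5 reproduces all 8 coefficients; solving the [1/4] Pade equations on them gives f(ν) = (1/3 - 8*ν/21)/(ν**2 - 9*ν/8 - 1)**2, whose expansion matches every shown term.
Denominator factor (ν**2 - 9*ν/8 - 1)^2: discriminant 337/64, real irrational roots 9/16 + (1/16)*sqrt(337) and 9/16 - (1/16)*sqrt(337); poles of order 2, moduli 9/16 + (1/16)*sqrt(337) and -9/16 + (1/16)*sqrt(337).
The radius of convergence is the smallest modulus among the singular points: -9/16 + (1/16)*sqrt(337).


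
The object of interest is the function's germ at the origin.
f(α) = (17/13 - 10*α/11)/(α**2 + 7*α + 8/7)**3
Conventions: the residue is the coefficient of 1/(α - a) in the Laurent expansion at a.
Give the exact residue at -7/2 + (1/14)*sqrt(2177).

The factor α**2 + 7*α + 8/7 splits as (α - a)(α - a') with a = -7/2 + (1/14)*sqrt(2177), a' = -7/2 - (1/14)*sqrt(2177). At the order-3 pole a set g(α) = (α - a)^3*f(α) = [17/13 - 10*α/11] / (α - a')^3.
Order-3 pole: residue = g''(a)/2; g''(-7/2 + (1/14)*sqrt(2177)) = (377496/4301473033)*sqrt(2177), so the residue is (188748/4301473033)*sqrt(2177).

The residue is (188748/4301473033)*sqrt(2177).


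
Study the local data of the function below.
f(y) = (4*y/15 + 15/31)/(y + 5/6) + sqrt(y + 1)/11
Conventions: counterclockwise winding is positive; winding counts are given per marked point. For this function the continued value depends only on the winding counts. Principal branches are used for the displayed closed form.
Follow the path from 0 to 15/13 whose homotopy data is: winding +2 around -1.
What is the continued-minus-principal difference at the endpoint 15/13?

The rational part is single-valued and drops out of the difference; each branch term changes only by its own monodromy.
(1/11)*sqrt(1 - y/(-1)): winding +2 is even, the square root returns to the same sheet, contribution 0.
Summing the contributions at y = 15/13 gives 0.

Continued minus principal equals 0.


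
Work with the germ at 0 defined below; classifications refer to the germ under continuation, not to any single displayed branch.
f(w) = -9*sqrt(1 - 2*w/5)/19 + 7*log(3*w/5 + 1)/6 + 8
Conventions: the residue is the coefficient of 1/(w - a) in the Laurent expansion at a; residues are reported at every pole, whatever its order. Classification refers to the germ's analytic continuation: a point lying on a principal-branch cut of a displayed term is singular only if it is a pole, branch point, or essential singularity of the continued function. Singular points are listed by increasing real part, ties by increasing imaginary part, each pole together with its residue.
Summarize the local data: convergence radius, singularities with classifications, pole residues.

Branch term (-9/19)*sqrt(1 - w/(5/2)): its argument vanishes at w = 5/2, a square-root branch point, modulus 5/2.
Branch term (7/6)*log(1 - w/(-5/3)): its argument vanishes at w = -5/3, a logarithmic branch point, modulus 5/3.
The radius of convergence is the smallest modulus among the singular points: 5/3.
List the singular points by increasing real part (a conjugate pair: the negative imaginary part first).

Radius of convergence at 0: 5/3.
At -5/3: a logarithmic branch point.
At 5/2: an algebraic (square-root) branch point.


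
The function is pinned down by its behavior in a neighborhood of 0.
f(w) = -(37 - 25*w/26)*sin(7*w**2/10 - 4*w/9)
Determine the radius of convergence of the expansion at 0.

The factor -sin(7*w**2/10 - 4*w/9) is entire and contributes no finite singular point.
The polynomial part has no poles.
No finite singular points: the Taylor series at 0 converges everywhere.

The radius of convergence is infinite.


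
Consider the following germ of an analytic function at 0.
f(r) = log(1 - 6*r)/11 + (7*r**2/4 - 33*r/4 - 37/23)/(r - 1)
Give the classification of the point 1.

The point is a pole of order 1.

The denominator factor r - 1 vanishes at 1 and appears to the power 1; the numerator there equals -373/46, nonzero, and no other factor vanishes.
The branch terms are analytic at this point.
Hence a pole whose order is the multiplicity, 1.


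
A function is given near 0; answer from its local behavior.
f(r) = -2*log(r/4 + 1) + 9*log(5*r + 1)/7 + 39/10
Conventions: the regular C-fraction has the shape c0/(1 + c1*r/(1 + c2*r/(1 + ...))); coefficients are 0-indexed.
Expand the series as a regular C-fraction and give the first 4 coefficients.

Taylor coefficients (expand at 0): a_0 = 39/10, a_1 = 83/14, a_2 = -1793/112, a_3 = 35993/672.
c0 = a_0 = 39/10. Peel one level at a time: if S = 1 + c*r/S' with S'(0) = 1, then c is the r-coefficient of S and S' = c*r/(S - 1).
S_1 = c0/f = 1 + (-415/273)*r + (3825245/596232)*r^2 + ...; c1 = -415/273.
S_2 = c1*r/(S_1 - 1) = 1 + (765049/181272)*r + (-2305129/1322688)*r^2 + ...; c2 = 765049/181272.
S_3 = c2*r/(S_2 - 1) = 1 + (294203/712472)*r + ...; c3 = 294203/712472.

The regular C-fraction coefficients are [39/10, -415/273, 765049/181272, 294203/712472].


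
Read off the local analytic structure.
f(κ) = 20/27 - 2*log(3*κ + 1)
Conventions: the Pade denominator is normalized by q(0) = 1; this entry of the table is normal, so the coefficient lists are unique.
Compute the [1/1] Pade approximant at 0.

Taylor coefficients needed (expand at 0): a_0 = 20/27, a_1 = -6, a_2 = 9.
Write the denominator as Q(κ) = 1 + q1*κ. Requiring Q*f - P = O(κ^3) with deg P <= 1 kills the coefficients of κ^2..κ^2 in Q*f:
  κ^2: a_2 + q1*a_1 = 0, i.e. 9 + (-6)*q1 = 0.
Solving this linear system: q1 = 3/2.
The numerator is Q*f truncated at degree 1: P0 = a_0 = 20/27; P1 = a_1 + q1*a_0 = -44/9.

The Pade approximant has numerator coefficients [20/27, -44/9]; denominator coefficients [1, 3/2].


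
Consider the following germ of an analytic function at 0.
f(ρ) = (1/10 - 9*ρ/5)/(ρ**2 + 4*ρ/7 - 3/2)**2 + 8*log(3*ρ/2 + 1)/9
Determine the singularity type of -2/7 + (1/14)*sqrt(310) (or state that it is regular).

The denominator factor ρ**2 + 4*ρ/7 - 3/2 vanishes at -2/7 + (1/14)*sqrt(310) and appears to the power 2; the numerator there equals 43/70 - (9/70)*sqrt(310), nonzero, and no other factor vanishes.
The branch terms are analytic at this point.
Hence a pole whose order is the multiplicity, 2.

The point is a pole of order 2.


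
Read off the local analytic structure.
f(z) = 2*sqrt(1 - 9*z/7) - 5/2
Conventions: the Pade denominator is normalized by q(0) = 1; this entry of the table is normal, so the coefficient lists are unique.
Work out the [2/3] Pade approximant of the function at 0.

Taylor coefficients needed (expand at 0): a_0 = -1/2, a_1 = -9/7, a_2 = -81/196, a_3 = -729/2744, a_4 = -32805/153664, a_5 = -59049/307328.
Write the denominator as Q(z) = 1 + q1*z + q2*z^2 + q3*z^3. Requiring Q*f - P = O(z^6) with deg P <= 2 kills the coefficients of z^3..z^5 in Q*f:
  z^3: a_3 + q1*a_2 + q2*a_1 + q3*a_0 = 0, i.e. -729/2744 + (-81/196)*q1 + (-9/7)*q2 + (-1/2)*q3 = 0.
  z^4: a_4 + q1*a_3 + q2*a_2 + q3*a_1 = 0, i.e. -32805/153664 + (-729/2744)*q1 + (-81/196)*q2 + (-9/7)*q3 = 0.
  z^5: a_5 + q1*a_4 + q2*a_3 + q3*a_2 = 0, i.e. -59049/307328 + (-32805/153664)*q1 + (-729/2744)*q2 + (-81/196)*q3 = 0.
Solving this linear system: q1 = -39/35, q2 = 81/560, q3 = 243/13720.
The numerator is Q*f truncated at degree 2: P0 = a_0 = -1/2; P1 = a_1 + q1*a_0 = -51/70; P2 = a_2 + q1*a_1 + q2*a_0 = 1485/1568.

The Pade approximant has numerator coefficients [-1/2, -51/70, 1485/1568]; denominator coefficients [1, -39/35, 81/560, 243/13720].


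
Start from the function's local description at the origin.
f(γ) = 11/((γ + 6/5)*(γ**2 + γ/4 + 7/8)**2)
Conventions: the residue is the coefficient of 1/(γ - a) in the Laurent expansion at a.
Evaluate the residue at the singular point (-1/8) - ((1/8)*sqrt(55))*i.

The residue is (-220000/162409) + ((4110112/8932495)*sqrt(55))*i.

The factor γ**2 + γ/4 + 7/8 splits as (γ - a)(γ - a') with a = (-1/8) - ((1/8)*sqrt(55))*i, a' = (-1/8) + ((1/8)*sqrt(55))*i. At the order-2 pole a set g(γ) = (γ - a)^2*f(γ) = [11/(γ + 6/5)] / (γ - a')^2.
Order-2 pole: residue = g'(a); g'((-1/8) - ((1/8)*sqrt(55))*i) = (-220000/162409) + ((4110112/8932495)*sqrt(55))*i, so the residue is (-220000/162409) + ((4110112/8932495)*sqrt(55))*i.


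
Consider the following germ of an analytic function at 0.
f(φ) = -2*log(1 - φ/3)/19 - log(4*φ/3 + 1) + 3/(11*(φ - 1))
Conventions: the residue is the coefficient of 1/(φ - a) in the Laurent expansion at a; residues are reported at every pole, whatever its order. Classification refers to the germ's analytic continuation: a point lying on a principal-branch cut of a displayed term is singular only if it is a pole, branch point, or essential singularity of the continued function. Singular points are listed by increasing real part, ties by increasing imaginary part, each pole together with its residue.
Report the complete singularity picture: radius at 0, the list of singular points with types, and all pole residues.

Radius of convergence at 0: 3/4.
At -3/4: a logarithmic branch point.
At 1: a pole of order 1; residue 3/11.
At 3: a logarithmic branch point.

Denominator factor (φ - 1): pole of order 1 at 1, modulus 1.
Branch term (-1)*log(1 - φ/(-3/4)): its argument vanishes at φ = -3/4, a logarithmic branch point, modulus 3/4.
Branch term (-2/19)*log(1 - φ/(3)): its argument vanishes at φ = 3, a logarithmic branch point, modulus 3.
The radius of convergence is the smallest modulus among the singular points: 3/4.
The branch terms are analytic at 1 and contribute nothing to the residue; only the rational part matters.
At the order-1 pole 1 set g(φ) = (φ - (1))*(rational part) = 3/11.
Simple pole: residue = g(a) at a = 1, which is 3/11.
List the singular points by increasing real part (a conjugate pair: the negative imaginary part first).


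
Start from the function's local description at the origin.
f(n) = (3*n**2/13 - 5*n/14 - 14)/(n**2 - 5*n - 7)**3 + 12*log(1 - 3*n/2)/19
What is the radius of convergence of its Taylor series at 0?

Denominator factor (n**2 - 5*n - 7)^3: discriminant 53, real irrational roots 5/2 + (1/2)*sqrt(53) and 5/2 - (1/2)*sqrt(53); poles of order 3, moduli 5/2 + (1/2)*sqrt(53) and -5/2 + (1/2)*sqrt(53).
Branch term (12/19)*log(1 - n/(2/3)): its argument vanishes at n = 2/3, a logarithmic branch point, modulus 2/3.
The radius of convergence is the smallest modulus among the singular points: 2/3.

The radius of convergence is 2/3.


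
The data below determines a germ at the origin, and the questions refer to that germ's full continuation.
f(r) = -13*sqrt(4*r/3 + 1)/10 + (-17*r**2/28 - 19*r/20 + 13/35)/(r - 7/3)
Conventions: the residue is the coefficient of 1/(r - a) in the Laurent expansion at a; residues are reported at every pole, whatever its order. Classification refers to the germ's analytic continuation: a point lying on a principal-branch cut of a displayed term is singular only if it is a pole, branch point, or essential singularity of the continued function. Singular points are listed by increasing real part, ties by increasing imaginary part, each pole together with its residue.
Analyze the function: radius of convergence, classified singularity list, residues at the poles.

Radius of convergence at 0: 3/4.
At -3/4: an algebraic (square-root) branch point.
At 7/3: a pole of order 1; residue -649/126.

Denominator factor (r - 7/3): pole of order 1 at 7/3, modulus 7/3.
Branch term (-13/10)*sqrt(1 - r/(-3/4)): its argument vanishes at r = -3/4, a square-root branch point, modulus 3/4.
The radius of convergence is the smallest modulus among the singular points: 3/4.
The branch term is analytic at 7/3 and contributes nothing to the residue; only the rational part matters.
At the order-1 pole 7/3 set g(r) = (r - (7/3))*(rational part) = -17*r**2/28 - 19*r/20 + 13/35.
Simple pole: residue = g(a) at a = 7/3, which is -649/126.
List the singular points by increasing real part (a conjugate pair: the negative imaginary part first).


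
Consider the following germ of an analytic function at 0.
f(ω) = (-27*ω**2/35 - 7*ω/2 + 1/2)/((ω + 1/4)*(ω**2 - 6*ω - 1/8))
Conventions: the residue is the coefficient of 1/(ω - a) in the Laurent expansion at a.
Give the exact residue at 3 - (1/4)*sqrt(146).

The residue is -682/805 + (603/16790)*sqrt(146).

The factor ω**2 - 6*ω - 1/8 splits as (ω - a)(ω - a') with a = 3 - (1/4)*sqrt(146), a' = 3 + (1/4)*sqrt(146). At the order-1 pole a set g(ω) = (ω - a)*f(ω) = [(-27*ω**2/35 - 7*ω/2 + 1/2)/(ω + 1/4)] / (ω - a').
Simple pole: residue = g(a) at a = 3 - (1/4)*sqrt(146), which is -682/805 + (603/16790)*sqrt(146).


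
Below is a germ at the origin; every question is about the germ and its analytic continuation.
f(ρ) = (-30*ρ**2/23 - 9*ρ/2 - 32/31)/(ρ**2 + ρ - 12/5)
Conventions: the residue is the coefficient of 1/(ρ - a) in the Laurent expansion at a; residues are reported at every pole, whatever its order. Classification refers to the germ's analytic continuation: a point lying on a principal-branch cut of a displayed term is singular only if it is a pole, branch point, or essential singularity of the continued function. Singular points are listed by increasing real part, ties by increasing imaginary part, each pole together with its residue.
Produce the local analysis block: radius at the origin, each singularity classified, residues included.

Radius of convergence at 0: -1/2 + (1/10)*sqrt(265).
At -1/2 - (1/10)*sqrt(265): a pole of order 1; residue -147/92 + (7315/151156)*sqrt(265).
At -1/2 + (1/10)*sqrt(265): a pole of order 1; residue -147/92 - (7315/151156)*sqrt(265).

Denominator factor (ρ**2 + ρ - 12/5): discriminant 53/5, real irrational roots -1/2 + (1/10)*sqrt(265) and -1/2 - (1/10)*sqrt(265); poles of order 1, moduli -1/2 + (1/10)*sqrt(265) and 1/2 + (1/10)*sqrt(265).
The radius of convergence is the smallest modulus among the singular points: -1/2 + (1/10)*sqrt(265).
The factor ρ**2 + ρ - 12/5 splits as (ρ - a)(ρ - a') with a = -1/2 - (1/10)*sqrt(265), a' = -1/2 + (1/10)*sqrt(265). At the order-1 pole a set g(ρ) = (ρ - a)*f(ρ) = [-30*ρ**2/23 - 9*ρ/2 - 32/31] / (ρ - a').
Simple pole: residue = g(a) at a = -1/2 - (1/10)*sqrt(265), which is -147/92 + (7315/151156)*sqrt(265).
The factor ρ**2 + ρ - 12/5 splits as (ρ - a)(ρ - a') with a = -1/2 + (1/10)*sqrt(265), a' = -1/2 - (1/10)*sqrt(265). At the order-1 pole a set g(ρ) = (ρ - a)*f(ρ) = [-30*ρ**2/23 - 9*ρ/2 - 32/31] / (ρ - a').
Simple pole: residue = g(a) at a = -1/2 + (1/10)*sqrt(265), which is -147/92 - (7315/151156)*sqrt(265).
List the singular points by increasing real part (a conjugate pair: the negative imaginary part first).


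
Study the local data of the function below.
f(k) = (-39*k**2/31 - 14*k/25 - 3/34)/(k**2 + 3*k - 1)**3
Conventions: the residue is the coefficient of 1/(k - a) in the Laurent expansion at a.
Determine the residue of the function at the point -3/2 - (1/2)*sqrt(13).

The residue is (56598/28945475)*sqrt(13).

The factor k**2 + 3*k - 1 splits as (k - a)(k - a') with a = -3/2 - (1/2)*sqrt(13), a' = -3/2 + (1/2)*sqrt(13). At the order-3 pole a set g(k) = (k - a)^3*f(k) = [-39*k**2/31 - 14*k/25 - 3/34] / (k - a')^3.
Order-3 pole: residue = g''(a)/2; g''(-3/2 - (1/2)*sqrt(13)) = (113196/28945475)*sqrt(13), so the residue is (56598/28945475)*sqrt(13).


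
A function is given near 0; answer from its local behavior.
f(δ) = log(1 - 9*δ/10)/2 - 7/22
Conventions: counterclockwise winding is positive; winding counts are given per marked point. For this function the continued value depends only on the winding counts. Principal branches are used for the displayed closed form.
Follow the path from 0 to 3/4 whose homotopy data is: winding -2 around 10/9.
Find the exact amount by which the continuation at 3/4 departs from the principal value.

Continued minus principal equals -(2)*pi*i.

The rational part is single-valued and drops out of the difference; each branch term changes only by its own monodromy.
(1/2)*log(1 - δ/(10/9)): each positive loop around 10/9 adds 2*pi*i to the log, so winding -2 contributes (1/2)*(-2)*2*pi*i = -(2)*pi*i.
Summing the contributions at δ = 3/4 gives -(2)*pi*i.


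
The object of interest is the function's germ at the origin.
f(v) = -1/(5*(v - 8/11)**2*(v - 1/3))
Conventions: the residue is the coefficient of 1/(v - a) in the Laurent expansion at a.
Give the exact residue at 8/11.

At the order-2 pole 8/11 set g(v) = (v - (8/11))^2*f(v) = -1/(5*(v - 1/3)).
Order-2 pole: residue = g'(a); g'(8/11) = 1089/845, so the residue is 1089/845.

The residue is 1089/845.


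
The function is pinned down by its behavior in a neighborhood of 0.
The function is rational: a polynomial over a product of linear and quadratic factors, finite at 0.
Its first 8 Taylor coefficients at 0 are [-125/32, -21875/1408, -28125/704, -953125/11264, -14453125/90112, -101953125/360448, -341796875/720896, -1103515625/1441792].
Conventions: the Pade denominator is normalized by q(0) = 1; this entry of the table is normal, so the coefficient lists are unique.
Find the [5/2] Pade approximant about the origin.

The Pade approximant has numerator coefficients [-125/32, -20596875/4746368, -34328125/9492736, -102984375/37970944, -514921875/303767552, -858203125/1215070208]; denominator coefficients [1, -19325/6742, 7075/3371].

Taylor coefficients needed (read off): a_0 = -125/32, a_1 = -21875/1408, a_2 = -28125/704, a_3 = -953125/11264, a_4 = -14453125/90112, a_5 = -101953125/360448, a_6 = -341796875/720896, a_7 = -1103515625/1441792.
Write the denominator as Q(η) = 1 + q1*η + q2*η^2. Requiring Q*f - P = O(η^8) with deg P <= 5 kills the coefficients of η^6..η^7 in Q*f:
  η^6: a_6 + q1*a_5 + q2*a_4 = 0, i.e. -341796875/720896 + (-101953125/360448)*q1 + (-14453125/90112)*q2 = 0.
  η^7: a_7 + q1*a_6 + q2*a_5 = 0, i.e. -1103515625/1441792 + (-341796875/720896)*q1 + (-101953125/360448)*q2 = 0.
Solving this linear system: q1 = -19325/6742, q2 = 7075/3371.
The numerator is Q*f truncated at degree 5: P0 = a_0 = -125/32; P1 = a_1 + q1*a_0 = -20596875/4746368; P2 = a_2 + q1*a_1 + q2*a_0 = -34328125/9492736; P3 = a_3 + q1*a_2 + q2*a_1 = -102984375/37970944; P4 = a_4 + q1*a_3 + q2*a_2 = -514921875/303767552; P5 = a_5 + q1*a_4 + q2*a_3 = -858203125/1215070208.


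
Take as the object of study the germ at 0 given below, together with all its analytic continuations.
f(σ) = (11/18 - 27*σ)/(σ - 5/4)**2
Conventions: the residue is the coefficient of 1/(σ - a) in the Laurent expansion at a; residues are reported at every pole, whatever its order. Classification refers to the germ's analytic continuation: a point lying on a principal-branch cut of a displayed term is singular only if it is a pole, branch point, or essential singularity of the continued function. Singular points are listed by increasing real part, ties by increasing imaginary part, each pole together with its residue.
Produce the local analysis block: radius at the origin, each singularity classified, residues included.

Denominator factor (σ - 5/4)^2: pole of order 2 at 5/4, modulus 5/4.
The radius of convergence is the smallest modulus among the singular points: 5/4.
At the order-2 pole 5/4 set g(σ) = (σ - (5/4))^2*f(σ) = 11/18 - 27*σ.
Order-2 pole: residue = g'(a); g'(5/4) = -27, so the residue is -27.

Radius of convergence at 0: 5/4.
At 5/4: a pole of order 2; residue -27.


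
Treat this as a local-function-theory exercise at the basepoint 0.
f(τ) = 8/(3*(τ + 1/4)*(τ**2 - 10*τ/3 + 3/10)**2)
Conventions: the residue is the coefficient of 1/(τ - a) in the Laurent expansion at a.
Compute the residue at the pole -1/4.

At the order-1 pole -1/4 set g(τ) = (τ - (-1/4))*f(τ) = 8/(3*(τ**2 - 10*τ/3 + 3/10)**2).
Simple pole: residue = g(a) at a = -1/4, which is 153600/82369.

The residue is 153600/82369.


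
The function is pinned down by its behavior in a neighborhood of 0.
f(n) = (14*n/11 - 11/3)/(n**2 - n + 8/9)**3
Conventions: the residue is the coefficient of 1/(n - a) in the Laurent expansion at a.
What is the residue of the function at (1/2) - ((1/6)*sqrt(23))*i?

The residue is -((48600/133837)*sqrt(23))*i.

The factor n**2 - n + 8/9 splits as (n - a)(n - a') with a = (1/2) - ((1/6)*sqrt(23))*i, a' = (1/2) + ((1/6)*sqrt(23))*i. At the order-3 pole a set g(n) = (n - a)^3*f(n) = [14*n/11 - 11/3] / (n - a')^3.
Order-3 pole: residue = g''(a)/2; g''((1/2) - ((1/6)*sqrt(23))*i) = -((97200/133837)*sqrt(23))*i, so the residue is -((48600/133837)*sqrt(23))*i.


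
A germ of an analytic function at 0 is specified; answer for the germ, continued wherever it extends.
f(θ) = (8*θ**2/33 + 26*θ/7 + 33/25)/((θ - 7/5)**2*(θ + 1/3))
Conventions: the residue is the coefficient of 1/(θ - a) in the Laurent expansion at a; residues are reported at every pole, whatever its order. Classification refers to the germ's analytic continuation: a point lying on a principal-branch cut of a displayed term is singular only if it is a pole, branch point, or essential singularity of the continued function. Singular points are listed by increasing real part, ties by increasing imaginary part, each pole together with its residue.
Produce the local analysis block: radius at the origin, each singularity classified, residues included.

Denominator factor (θ + 1/3): pole of order 1 at -1/3, modulus 1/3.
Denominator factor (θ - 7/5)^2: pole of order 2 at 7/5, modulus 7/5.
The radius of convergence is the smallest modulus among the singular points: 1/3.
At the order-1 pole -1/3 set g(θ) = (θ - (-1/3))*f(θ) = (8*θ**2/33 + 26*θ/7 + 33/25)/(θ - 7/5)**2.
Simple pole: residue = g(a) at a = -1/3, which is 5657/156156.
At the order-2 pole 7/5 set g(θ) = (θ - (7/5))^2*f(θ) = (8*θ**2/33 + 26*θ/7 + 33/25)/(θ + 1/3).
Order-2 pole: residue = g'(a); g'(7/5) = 10733/52052, so the residue is 10733/52052.
List the singular points by increasing real part (a conjugate pair: the negative imaginary part first).

Radius of convergence at 0: 1/3.
At -1/3: a pole of order 1; residue 5657/156156.
At 7/5: a pole of order 2; residue 10733/52052.
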